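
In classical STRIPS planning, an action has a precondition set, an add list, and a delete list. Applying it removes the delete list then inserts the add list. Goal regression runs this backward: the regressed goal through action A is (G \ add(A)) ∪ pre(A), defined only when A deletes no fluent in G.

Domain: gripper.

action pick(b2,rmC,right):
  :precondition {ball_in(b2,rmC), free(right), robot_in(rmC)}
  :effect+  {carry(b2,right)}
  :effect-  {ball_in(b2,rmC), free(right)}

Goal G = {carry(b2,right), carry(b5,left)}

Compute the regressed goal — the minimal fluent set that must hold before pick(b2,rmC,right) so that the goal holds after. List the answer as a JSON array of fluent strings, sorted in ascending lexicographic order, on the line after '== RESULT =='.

Regress:
  G ∩ del = {}  (empty — regression defined)
  G \ add = {carry(b2,right), carry(b5,left)} \ {carry(b2,right)} = {carry(b5,left)}
  ∪ pre   = {carry(b5,left)} ∪ {ball_in(b2,rmC), free(right), robot_in(rmC)}
          = {ball_in(b2,rmC), carry(b5,left), free(right), robot_in(rmC)}

== RESULT ==
["ball_in(b2,rmC)", "carry(b5,left)", "free(right)", "robot_in(rmC)"]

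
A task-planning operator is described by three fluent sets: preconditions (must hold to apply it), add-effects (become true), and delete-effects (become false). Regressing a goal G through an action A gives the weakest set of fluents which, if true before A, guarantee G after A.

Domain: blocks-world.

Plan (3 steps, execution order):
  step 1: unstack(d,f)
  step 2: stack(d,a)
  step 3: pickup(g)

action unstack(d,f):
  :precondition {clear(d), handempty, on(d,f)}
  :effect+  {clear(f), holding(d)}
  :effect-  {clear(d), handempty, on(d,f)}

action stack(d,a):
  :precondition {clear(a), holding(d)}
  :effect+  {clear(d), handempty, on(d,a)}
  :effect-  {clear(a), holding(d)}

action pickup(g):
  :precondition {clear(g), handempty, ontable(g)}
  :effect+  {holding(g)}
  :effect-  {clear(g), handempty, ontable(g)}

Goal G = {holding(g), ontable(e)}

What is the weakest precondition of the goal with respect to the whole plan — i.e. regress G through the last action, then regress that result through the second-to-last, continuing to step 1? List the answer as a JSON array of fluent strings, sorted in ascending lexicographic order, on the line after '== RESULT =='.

Regress step by step:
  through step 3 (pickup(g)): drop {holding(g)}, keep {ontable(e)}, require {clear(g), handempty, ontable(g)}
    → {clear(g), handempty, ontable(e), ontable(g)}
  through step 2 (stack(d,a)): drop {handempty}, keep {clear(g), ontable(e), ontable(g)}, require {clear(a), holding(d)}
    → {clear(a), clear(g), holding(d), ontable(e), ontable(g)}
  through step 1 (unstack(d,f)): drop {holding(d)}, keep {clear(a), clear(g), ontable(e), ontable(g)}, require {clear(d), handempty, on(d,f)}
    → {clear(a), clear(d), clear(g), handempty, on(d,f), ontable(e), ontable(g)}

== RESULT ==
["clear(a)", "clear(d)", "clear(g)", "handempty", "on(d,f)", "ontable(e)", "ontable(g)"]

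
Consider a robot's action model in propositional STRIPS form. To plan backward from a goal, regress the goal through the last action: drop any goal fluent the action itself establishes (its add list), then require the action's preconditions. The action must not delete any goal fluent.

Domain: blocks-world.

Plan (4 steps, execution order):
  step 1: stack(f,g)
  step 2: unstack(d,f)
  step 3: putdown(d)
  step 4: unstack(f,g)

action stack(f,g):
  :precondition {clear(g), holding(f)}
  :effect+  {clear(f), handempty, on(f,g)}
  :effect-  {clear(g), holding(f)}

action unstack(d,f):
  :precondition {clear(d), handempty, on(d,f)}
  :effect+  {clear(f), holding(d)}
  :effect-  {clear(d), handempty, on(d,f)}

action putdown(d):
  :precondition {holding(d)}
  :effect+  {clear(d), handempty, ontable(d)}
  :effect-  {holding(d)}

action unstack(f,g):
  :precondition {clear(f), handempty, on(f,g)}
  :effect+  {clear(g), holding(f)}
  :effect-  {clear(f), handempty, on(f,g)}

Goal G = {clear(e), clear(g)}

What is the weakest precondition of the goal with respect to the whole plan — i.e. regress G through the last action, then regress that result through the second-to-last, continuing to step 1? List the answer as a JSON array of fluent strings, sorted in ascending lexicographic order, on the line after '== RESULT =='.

Regress step by step:
  through step 4 (unstack(f,g)): drop {clear(g)}, keep {clear(e)}, require {clear(f), handempty, on(f,g)}
    → {clear(e), clear(f), handempty, on(f,g)}
  through step 3 (putdown(d)): drop {handempty}, keep {clear(e), clear(f), on(f,g)}, require {holding(d)}
    → {clear(e), clear(f), holding(d), on(f,g)}
  through step 2 (unstack(d,f)): drop {clear(f), holding(d)}, keep {clear(e), on(f,g)}, require {clear(d), handempty, on(d,f)}
    → {clear(d), clear(e), handempty, on(d,f), on(f,g)}
  through step 1 (stack(f,g)): drop {handempty, on(f,g)}, keep {clear(d), clear(e), on(d,f)}, require {clear(g), holding(f)}
    → {clear(d), clear(e), clear(g), holding(f), on(d,f)}

== RESULT ==
["clear(d)", "clear(e)", "clear(g)", "holding(f)", "on(d,f)"]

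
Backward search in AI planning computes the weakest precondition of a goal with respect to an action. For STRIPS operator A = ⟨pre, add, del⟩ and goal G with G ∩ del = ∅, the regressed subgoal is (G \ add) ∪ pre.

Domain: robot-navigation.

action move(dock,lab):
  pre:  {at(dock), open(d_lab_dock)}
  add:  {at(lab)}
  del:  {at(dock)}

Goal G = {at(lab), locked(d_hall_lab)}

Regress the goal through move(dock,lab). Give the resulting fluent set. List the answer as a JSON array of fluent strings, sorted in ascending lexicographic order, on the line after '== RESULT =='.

Compute (G \ add) ∪ pre:
  G ∩ del = {}  (empty — regression defined)
  G \ add = {at(lab), locked(d_hall_lab)} \ {at(lab)} = {locked(d_hall_lab)}
  ∪ pre   = {locked(d_hall_lab)} ∪ {at(dock), open(d_lab_dock)}
          = {at(dock), locked(d_hall_lab), open(d_lab_dock)}

== RESULT ==
["at(dock)", "locked(d_hall_lab)", "open(d_lab_dock)"]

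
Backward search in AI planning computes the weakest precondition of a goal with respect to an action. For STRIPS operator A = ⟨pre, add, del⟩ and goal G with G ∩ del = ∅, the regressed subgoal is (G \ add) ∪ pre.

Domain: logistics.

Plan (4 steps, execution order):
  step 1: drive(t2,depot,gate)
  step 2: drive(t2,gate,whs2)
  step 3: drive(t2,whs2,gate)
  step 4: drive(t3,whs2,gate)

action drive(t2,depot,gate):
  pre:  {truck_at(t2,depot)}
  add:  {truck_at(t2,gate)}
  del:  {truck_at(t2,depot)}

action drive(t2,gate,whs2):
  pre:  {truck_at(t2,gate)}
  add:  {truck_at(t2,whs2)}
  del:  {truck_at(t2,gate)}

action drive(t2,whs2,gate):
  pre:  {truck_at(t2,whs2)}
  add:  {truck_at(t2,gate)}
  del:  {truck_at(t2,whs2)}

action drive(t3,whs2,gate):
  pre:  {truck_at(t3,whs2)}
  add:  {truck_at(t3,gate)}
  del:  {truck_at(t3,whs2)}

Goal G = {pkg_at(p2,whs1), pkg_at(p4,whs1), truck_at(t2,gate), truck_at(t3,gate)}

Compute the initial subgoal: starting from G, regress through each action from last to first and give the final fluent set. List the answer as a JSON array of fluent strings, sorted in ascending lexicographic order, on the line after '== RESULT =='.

Regress step by step:
  through step 4 (drive(t3,whs2,gate)): drop {truck_at(t3,gate)}, keep {pkg_at(p2,whs1), pkg_at(p4,whs1), truck_at(t2,gate)}, require {truck_at(t3,whs2)}
    → {pkg_at(p2,whs1), pkg_at(p4,whs1), truck_at(t2,gate), truck_at(t3,whs2)}
  through step 3 (drive(t2,whs2,gate)): drop {truck_at(t2,gate)}, keep {pkg_at(p2,whs1), pkg_at(p4,whs1), truck_at(t3,whs2)}, require {truck_at(t2,whs2)}
    → {pkg_at(p2,whs1), pkg_at(p4,whs1), truck_at(t2,whs2), truck_at(t3,whs2)}
  through step 2 (drive(t2,gate,whs2)): drop {truck_at(t2,whs2)}, keep {pkg_at(p2,whs1), pkg_at(p4,whs1), truck_at(t3,whs2)}, require {truck_at(t2,gate)}
    → {pkg_at(p2,whs1), pkg_at(p4,whs1), truck_at(t2,gate), truck_at(t3,whs2)}
  through step 1 (drive(t2,depot,gate)): drop {truck_at(t2,gate)}, keep {pkg_at(p2,whs1), pkg_at(p4,whs1), truck_at(t3,whs2)}, require {truck_at(t2,depot)}
    → {pkg_at(p2,whs1), pkg_at(p4,whs1), truck_at(t2,depot), truck_at(t3,whs2)}

== RESULT ==
["pkg_at(p2,whs1)", "pkg_at(p4,whs1)", "truck_at(t2,depot)", "truck_at(t3,whs2)"]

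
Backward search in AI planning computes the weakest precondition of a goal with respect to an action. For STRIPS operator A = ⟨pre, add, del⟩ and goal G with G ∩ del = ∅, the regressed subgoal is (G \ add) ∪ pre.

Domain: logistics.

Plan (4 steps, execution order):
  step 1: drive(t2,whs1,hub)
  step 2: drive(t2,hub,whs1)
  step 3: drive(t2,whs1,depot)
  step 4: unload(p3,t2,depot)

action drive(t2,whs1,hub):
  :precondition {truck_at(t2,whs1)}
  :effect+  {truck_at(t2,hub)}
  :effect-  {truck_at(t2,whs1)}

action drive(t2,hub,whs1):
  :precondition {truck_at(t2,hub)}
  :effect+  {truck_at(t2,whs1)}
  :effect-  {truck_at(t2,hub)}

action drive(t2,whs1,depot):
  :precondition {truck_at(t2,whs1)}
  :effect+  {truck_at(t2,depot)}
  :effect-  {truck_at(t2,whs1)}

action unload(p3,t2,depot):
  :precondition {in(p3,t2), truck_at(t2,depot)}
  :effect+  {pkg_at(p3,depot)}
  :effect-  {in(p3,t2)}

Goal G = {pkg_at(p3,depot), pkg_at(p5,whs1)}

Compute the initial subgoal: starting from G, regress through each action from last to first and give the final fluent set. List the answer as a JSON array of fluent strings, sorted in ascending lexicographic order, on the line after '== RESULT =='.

Regress step by step:
  through step 4 (unload(p3,t2,depot)): drop {pkg_at(p3,depot)}, keep {pkg_at(p5,whs1)}, require {in(p3,t2), truck_at(t2,depot)}
    → {in(p3,t2), pkg_at(p5,whs1), truck_at(t2,depot)}
  through step 3 (drive(t2,whs1,depot)): drop {truck_at(t2,depot)}, keep {in(p3,t2), pkg_at(p5,whs1)}, require {truck_at(t2,whs1)}
    → {in(p3,t2), pkg_at(p5,whs1), truck_at(t2,whs1)}
  through step 2 (drive(t2,hub,whs1)): drop {truck_at(t2,whs1)}, keep {in(p3,t2), pkg_at(p5,whs1)}, require {truck_at(t2,hub)}
    → {in(p3,t2), pkg_at(p5,whs1), truck_at(t2,hub)}
  through step 1 (drive(t2,whs1,hub)): drop {truck_at(t2,hub)}, keep {in(p3,t2), pkg_at(p5,whs1)}, require {truck_at(t2,whs1)}
    → {in(p3,t2), pkg_at(p5,whs1), truck_at(t2,whs1)}

== RESULT ==
["in(p3,t2)", "pkg_at(p5,whs1)", "truck_at(t2,whs1)"]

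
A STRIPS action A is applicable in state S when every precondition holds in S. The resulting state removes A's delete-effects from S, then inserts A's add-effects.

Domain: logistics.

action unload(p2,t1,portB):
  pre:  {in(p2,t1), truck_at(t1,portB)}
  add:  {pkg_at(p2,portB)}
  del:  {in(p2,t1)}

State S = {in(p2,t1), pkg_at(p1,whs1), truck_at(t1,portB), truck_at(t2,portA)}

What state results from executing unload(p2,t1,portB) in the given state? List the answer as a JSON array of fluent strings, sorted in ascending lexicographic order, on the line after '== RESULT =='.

Progress:
  pre ⊆ S: {in(p2,t1), truck_at(t1,portB)} ⊆ S  — applicable
  S \ del = {pkg_at(p1,whs1), truck_at(t1,portB), truck_at(t2,portA)}
  ∪ add   = {pkg_at(p1,whs1), pkg_at(p2,portB), truck_at(t1,portB), truck_at(t2,portA)}

== RESULT ==
["pkg_at(p1,whs1)", "pkg_at(p2,portB)", "truck_at(t1,portB)", "truck_at(t2,portA)"]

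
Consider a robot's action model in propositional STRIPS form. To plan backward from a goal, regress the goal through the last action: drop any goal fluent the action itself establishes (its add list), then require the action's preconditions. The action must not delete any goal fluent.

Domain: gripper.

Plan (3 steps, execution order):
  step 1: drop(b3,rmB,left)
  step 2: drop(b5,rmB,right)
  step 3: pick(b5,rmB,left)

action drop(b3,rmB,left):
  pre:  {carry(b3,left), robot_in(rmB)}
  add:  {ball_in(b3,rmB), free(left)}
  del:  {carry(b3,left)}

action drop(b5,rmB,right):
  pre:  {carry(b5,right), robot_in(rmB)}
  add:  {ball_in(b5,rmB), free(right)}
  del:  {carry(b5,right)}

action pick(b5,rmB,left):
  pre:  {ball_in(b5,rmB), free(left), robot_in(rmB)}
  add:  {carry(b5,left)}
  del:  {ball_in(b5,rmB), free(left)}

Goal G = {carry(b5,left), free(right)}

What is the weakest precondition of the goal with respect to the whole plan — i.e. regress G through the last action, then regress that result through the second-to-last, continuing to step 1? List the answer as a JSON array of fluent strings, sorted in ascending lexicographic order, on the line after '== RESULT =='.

Regress step by step:
  through step 3 (pick(b5,rmB,left)): drop {carry(b5,left)}, keep {free(right)}, require {ball_in(b5,rmB), free(left), robot_in(rmB)}
    → {ball_in(b5,rmB), free(left), free(right), robot_in(rmB)}
  through step 2 (drop(b5,rmB,right)): drop {ball_in(b5,rmB), free(right)}, keep {free(left), robot_in(rmB)}, require {carry(b5,right), robot_in(rmB)}
    → {carry(b5,right), free(left), robot_in(rmB)}
  through step 1 (drop(b3,rmB,left)): drop {free(left)}, keep {carry(b5,right), robot_in(rmB)}, require {carry(b3,left), robot_in(rmB)}
    → {carry(b3,left), carry(b5,right), robot_in(rmB)}

== RESULT ==
["carry(b3,left)", "carry(b5,right)", "robot_in(rmB)"]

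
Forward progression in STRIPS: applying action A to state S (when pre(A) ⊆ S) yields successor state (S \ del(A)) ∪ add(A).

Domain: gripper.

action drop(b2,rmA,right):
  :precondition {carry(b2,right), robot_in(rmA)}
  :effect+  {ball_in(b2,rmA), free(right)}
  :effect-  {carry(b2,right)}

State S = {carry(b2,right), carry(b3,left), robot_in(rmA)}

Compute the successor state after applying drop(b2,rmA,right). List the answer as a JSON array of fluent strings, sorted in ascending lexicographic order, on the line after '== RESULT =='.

Compute (S \ del) ∪ add:
  pre ⊆ S: {carry(b2,right), robot_in(rmA)} ⊆ S  — applicable
  S \ del = {carry(b3,left), robot_in(rmA)}
  ∪ add   = {ball_in(b2,rmA), carry(b3,left), free(right), robot_in(rmA)}

== RESULT ==
["ball_in(b2,rmA)", "carry(b3,left)", "free(right)", "robot_in(rmA)"]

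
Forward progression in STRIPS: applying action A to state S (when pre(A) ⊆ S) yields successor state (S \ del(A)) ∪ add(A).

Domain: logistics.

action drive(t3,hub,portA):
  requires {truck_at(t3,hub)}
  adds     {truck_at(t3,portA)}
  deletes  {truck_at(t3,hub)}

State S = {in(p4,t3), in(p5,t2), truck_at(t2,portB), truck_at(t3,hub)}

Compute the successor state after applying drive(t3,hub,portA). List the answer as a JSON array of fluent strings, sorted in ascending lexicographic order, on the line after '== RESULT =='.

Progress:
  pre ⊆ S: {truck_at(t3,hub)} ⊆ S  — applicable
  S \ del = {in(p4,t3), in(p5,t2), truck_at(t2,portB)}
  ∪ add   = {in(p4,t3), in(p5,t2), truck_at(t2,portB), truck_at(t3,portA)}

== RESULT ==
["in(p4,t3)", "in(p5,t2)", "truck_at(t2,portB)", "truck_at(t3,portA)"]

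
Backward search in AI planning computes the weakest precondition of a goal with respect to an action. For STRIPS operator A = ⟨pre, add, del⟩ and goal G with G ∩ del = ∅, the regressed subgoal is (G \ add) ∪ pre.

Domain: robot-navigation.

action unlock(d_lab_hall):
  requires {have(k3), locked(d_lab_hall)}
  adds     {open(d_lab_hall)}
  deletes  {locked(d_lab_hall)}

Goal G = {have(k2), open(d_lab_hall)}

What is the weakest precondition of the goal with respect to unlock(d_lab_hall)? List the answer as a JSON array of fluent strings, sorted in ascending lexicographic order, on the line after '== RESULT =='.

Regress:
  G ∩ del = {}  (empty — regression defined)
  G \ add = {have(k2), open(d_lab_hall)} \ {open(d_lab_hall)} = {have(k2)}
  ∪ pre   = {have(k2)} ∪ {have(k3), locked(d_lab_hall)}
          = {have(k2), have(k3), locked(d_lab_hall)}

== RESULT ==
["have(k2)", "have(k3)", "locked(d_lab_hall)"]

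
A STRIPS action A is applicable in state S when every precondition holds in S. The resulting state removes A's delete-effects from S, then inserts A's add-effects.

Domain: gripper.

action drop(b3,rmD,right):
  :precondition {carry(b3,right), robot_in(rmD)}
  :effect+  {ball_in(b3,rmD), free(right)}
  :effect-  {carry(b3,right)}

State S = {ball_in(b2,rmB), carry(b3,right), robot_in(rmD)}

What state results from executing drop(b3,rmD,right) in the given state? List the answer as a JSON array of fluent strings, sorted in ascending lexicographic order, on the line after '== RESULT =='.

Progress:
  pre ⊆ S: {carry(b3,right), robot_in(rmD)} ⊆ S  — applicable
  S \ del = {ball_in(b2,rmB), robot_in(rmD)}
  ∪ add   = {ball_in(b2,rmB), ball_in(b3,rmD), free(right), robot_in(rmD)}

== RESULT ==
["ball_in(b2,rmB)", "ball_in(b3,rmD)", "free(right)", "robot_in(rmD)"]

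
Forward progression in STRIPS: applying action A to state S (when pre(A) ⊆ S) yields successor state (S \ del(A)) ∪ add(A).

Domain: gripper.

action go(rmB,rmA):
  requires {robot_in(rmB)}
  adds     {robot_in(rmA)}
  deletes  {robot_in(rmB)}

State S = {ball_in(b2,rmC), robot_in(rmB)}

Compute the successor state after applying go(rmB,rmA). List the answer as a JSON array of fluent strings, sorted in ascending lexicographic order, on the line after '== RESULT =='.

Progress:
  pre ⊆ S: {robot_in(rmB)} ⊆ S  — applicable
  S \ del = {ball_in(b2,rmC)}
  ∪ add   = {ball_in(b2,rmC), robot_in(rmA)}

== RESULT ==
["ball_in(b2,rmC)", "robot_in(rmA)"]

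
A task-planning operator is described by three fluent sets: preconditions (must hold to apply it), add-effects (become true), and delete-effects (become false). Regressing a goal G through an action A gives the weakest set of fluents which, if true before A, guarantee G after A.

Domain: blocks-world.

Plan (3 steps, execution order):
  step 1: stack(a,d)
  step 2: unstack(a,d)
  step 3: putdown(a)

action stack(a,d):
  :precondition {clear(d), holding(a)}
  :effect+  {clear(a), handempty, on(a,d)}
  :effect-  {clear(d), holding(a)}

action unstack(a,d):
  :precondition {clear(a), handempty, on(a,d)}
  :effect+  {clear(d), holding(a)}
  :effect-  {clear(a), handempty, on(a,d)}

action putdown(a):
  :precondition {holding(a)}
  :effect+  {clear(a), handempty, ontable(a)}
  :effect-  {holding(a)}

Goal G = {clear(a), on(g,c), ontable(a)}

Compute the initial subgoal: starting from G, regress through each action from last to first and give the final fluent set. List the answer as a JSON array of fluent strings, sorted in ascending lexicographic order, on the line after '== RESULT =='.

Work backward from the goal:
  through step 3 (putdown(a)): drop {clear(a), ontable(a)}, keep {on(g,c)}, require {holding(a)}
    → {holding(a), on(g,c)}
  through step 2 (unstack(a,d)): drop {holding(a)}, keep {on(g,c)}, require {clear(a), handempty, on(a,d)}
    → {clear(a), handempty, on(a,d), on(g,c)}
  through step 1 (stack(a,d)): drop {clear(a), handempty, on(a,d)}, keep {on(g,c)}, require {clear(d), holding(a)}
    → {clear(d), holding(a), on(g,c)}

== RESULT ==
["clear(d)", "holding(a)", "on(g,c)"]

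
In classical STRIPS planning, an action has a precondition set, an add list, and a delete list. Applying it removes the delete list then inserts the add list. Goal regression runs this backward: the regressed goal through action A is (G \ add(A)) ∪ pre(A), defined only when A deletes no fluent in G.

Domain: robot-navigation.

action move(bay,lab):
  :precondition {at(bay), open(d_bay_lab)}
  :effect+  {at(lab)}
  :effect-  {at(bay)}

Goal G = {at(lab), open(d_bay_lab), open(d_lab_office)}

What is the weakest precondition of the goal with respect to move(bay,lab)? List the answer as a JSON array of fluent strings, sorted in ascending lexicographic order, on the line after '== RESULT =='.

Compute (G \ add) ∪ pre:
  G ∩ del = {}  (empty — regression defined)
  G \ add = {at(lab), open(d_bay_lab), open(d_lab_office)} \ {at(lab)} = {open(d_bay_lab), open(d_lab_office)}
  ∪ pre   = {open(d_bay_lab), open(d_lab_office)} ∪ {at(bay), open(d_bay_lab)}
          = {at(bay), open(d_bay_lab), open(d_lab_office)}

== RESULT ==
["at(bay)", "open(d_bay_lab)", "open(d_lab_office)"]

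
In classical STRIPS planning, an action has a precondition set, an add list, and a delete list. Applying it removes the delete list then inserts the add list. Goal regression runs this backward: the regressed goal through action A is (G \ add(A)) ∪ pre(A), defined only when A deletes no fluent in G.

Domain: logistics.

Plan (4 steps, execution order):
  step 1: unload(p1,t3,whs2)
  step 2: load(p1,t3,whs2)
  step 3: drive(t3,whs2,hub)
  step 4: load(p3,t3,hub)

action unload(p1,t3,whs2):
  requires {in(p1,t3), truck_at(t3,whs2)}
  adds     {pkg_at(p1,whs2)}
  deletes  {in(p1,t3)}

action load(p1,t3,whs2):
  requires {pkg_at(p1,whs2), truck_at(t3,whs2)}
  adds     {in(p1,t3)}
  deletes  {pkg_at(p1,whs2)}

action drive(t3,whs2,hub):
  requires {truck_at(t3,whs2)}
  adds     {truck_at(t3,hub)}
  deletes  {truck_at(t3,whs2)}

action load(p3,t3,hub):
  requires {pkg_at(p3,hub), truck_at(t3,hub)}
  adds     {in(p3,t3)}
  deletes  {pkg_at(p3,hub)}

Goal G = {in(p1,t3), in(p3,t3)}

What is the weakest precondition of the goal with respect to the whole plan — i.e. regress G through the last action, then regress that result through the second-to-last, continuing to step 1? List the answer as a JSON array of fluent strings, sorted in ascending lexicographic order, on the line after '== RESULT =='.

Regress step by step:
  through step 4 (load(p3,t3,hub)): drop {in(p3,t3)}, keep {in(p1,t3)}, require {pkg_at(p3,hub), truck_at(t3,hub)}
    → {in(p1,t3), pkg_at(p3,hub), truck_at(t3,hub)}
  through step 3 (drive(t3,whs2,hub)): drop {truck_at(t3,hub)}, keep {in(p1,t3), pkg_at(p3,hub)}, require {truck_at(t3,whs2)}
    → {in(p1,t3), pkg_at(p3,hub), truck_at(t3,whs2)}
  through step 2 (load(p1,t3,whs2)): drop {in(p1,t3)}, keep {pkg_at(p3,hub), truck_at(t3,whs2)}, require {pkg_at(p1,whs2), truck_at(t3,whs2)}
    → {pkg_at(p1,whs2), pkg_at(p3,hub), truck_at(t3,whs2)}
  through step 1 (unload(p1,t3,whs2)): drop {pkg_at(p1,whs2)}, keep {pkg_at(p3,hub), truck_at(t3,whs2)}, require {in(p1,t3), truck_at(t3,whs2)}
    → {in(p1,t3), pkg_at(p3,hub), truck_at(t3,whs2)}

== RESULT ==
["in(p1,t3)", "pkg_at(p3,hub)", "truck_at(t3,whs2)"]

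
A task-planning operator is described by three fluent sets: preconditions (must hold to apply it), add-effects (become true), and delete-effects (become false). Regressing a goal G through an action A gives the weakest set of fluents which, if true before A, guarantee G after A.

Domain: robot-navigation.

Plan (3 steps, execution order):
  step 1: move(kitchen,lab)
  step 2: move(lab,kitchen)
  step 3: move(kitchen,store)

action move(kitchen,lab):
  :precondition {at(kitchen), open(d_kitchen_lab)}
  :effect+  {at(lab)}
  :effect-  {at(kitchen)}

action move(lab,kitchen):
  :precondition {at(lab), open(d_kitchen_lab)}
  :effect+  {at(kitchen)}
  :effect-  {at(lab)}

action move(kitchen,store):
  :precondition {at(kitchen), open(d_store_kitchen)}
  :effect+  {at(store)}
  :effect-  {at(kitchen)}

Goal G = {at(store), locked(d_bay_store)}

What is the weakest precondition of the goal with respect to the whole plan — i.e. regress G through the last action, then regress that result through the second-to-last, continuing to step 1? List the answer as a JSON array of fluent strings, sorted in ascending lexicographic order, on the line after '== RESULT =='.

Regress step by step:
  through step 3 (move(kitchen,store)): drop {at(store)}, keep {locked(d_bay_store)}, require {at(kitchen), open(d_store_kitchen)}
    → {at(kitchen), locked(d_bay_store), open(d_store_kitchen)}
  through step 2 (move(lab,kitchen)): drop {at(kitchen)}, keep {locked(d_bay_store), open(d_store_kitchen)}, require {at(lab), open(d_kitchen_lab)}
    → {at(lab), locked(d_bay_store), open(d_kitchen_lab), open(d_store_kitchen)}
  through step 1 (move(kitchen,lab)): drop {at(lab)}, keep {locked(d_bay_store), open(d_kitchen_lab), open(d_store_kitchen)}, require {at(kitchen), open(d_kitchen_lab)}
    → {at(kitchen), locked(d_bay_store), open(d_kitchen_lab), open(d_store_kitchen)}

== RESULT ==
["at(kitchen)", "locked(d_bay_store)", "open(d_kitchen_lab)", "open(d_store_kitchen)"]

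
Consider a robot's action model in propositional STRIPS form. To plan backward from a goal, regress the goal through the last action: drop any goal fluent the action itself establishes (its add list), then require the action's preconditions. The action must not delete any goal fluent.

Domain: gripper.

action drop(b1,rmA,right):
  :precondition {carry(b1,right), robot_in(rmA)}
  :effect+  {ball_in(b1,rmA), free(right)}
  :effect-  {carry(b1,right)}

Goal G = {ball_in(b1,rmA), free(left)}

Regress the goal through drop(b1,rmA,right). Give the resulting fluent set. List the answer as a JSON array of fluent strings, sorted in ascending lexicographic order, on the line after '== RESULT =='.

Regress:
  G ∩ del = {}  (empty — regression defined)
  G \ add = {ball_in(b1,rmA), free(left)} \ {ball_in(b1,rmA), free(right)} = {free(left)}
  ∪ pre   = {free(left)} ∪ {carry(b1,right), robot_in(rmA)}
          = {carry(b1,right), free(left), robot_in(rmA)}

== RESULT ==
["carry(b1,right)", "free(left)", "robot_in(rmA)"]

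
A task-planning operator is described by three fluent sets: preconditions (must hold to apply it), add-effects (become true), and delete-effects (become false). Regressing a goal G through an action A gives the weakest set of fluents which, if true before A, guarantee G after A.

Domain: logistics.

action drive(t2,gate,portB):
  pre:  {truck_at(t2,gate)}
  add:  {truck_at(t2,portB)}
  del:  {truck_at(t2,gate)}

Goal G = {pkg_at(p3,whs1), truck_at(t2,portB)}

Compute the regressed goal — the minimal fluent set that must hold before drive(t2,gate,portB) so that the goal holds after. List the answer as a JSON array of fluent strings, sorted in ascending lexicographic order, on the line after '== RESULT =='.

Compute (G \ add) ∪ pre:
  G ∩ del = {}  (empty — regression defined)
  G \ add = {pkg_at(p3,whs1), truck_at(t2,portB)} \ {truck_at(t2,portB)} = {pkg_at(p3,whs1)}
  ∪ pre   = {pkg_at(p3,whs1)} ∪ {truck_at(t2,gate)}
          = {pkg_at(p3,whs1), truck_at(t2,gate)}

== RESULT ==
["pkg_at(p3,whs1)", "truck_at(t2,gate)"]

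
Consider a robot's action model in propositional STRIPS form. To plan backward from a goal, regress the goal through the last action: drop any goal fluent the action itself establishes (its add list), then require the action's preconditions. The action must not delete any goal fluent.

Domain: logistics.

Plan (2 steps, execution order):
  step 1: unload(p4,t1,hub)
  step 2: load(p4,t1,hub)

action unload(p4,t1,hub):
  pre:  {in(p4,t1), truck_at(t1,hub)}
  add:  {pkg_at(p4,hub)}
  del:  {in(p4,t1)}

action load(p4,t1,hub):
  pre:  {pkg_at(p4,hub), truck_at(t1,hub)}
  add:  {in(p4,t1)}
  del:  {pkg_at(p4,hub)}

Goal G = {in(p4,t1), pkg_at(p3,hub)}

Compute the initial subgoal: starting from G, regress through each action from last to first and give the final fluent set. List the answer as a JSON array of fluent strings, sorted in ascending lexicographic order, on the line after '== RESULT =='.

Work backward from the goal:
  through step 2 (load(p4,t1,hub)): drop {in(p4,t1)}, keep {pkg_at(p3,hub)}, require {pkg_at(p4,hub), truck_at(t1,hub)}
    → {pkg_at(p3,hub), pkg_at(p4,hub), truck_at(t1,hub)}
  through step 1 (unload(p4,t1,hub)): drop {pkg_at(p4,hub)}, keep {pkg_at(p3,hub), truck_at(t1,hub)}, require {in(p4,t1), truck_at(t1,hub)}
    → {in(p4,t1), pkg_at(p3,hub), truck_at(t1,hub)}

== RESULT ==
["in(p4,t1)", "pkg_at(p3,hub)", "truck_at(t1,hub)"]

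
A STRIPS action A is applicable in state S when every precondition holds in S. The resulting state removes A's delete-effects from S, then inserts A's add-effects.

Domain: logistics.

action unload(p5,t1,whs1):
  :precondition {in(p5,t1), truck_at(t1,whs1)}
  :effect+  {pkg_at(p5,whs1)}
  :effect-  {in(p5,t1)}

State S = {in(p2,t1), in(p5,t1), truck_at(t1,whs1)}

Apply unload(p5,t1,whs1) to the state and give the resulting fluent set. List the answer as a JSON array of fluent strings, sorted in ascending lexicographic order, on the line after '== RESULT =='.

Progress:
  pre ⊆ S: {in(p5,t1), truck_at(t1,whs1)} ⊆ S  — applicable
  S \ del = {in(p2,t1), truck_at(t1,whs1)}
  ∪ add   = {in(p2,t1), pkg_at(p5,whs1), truck_at(t1,whs1)}

== RESULT ==
["in(p2,t1)", "pkg_at(p5,whs1)", "truck_at(t1,whs1)"]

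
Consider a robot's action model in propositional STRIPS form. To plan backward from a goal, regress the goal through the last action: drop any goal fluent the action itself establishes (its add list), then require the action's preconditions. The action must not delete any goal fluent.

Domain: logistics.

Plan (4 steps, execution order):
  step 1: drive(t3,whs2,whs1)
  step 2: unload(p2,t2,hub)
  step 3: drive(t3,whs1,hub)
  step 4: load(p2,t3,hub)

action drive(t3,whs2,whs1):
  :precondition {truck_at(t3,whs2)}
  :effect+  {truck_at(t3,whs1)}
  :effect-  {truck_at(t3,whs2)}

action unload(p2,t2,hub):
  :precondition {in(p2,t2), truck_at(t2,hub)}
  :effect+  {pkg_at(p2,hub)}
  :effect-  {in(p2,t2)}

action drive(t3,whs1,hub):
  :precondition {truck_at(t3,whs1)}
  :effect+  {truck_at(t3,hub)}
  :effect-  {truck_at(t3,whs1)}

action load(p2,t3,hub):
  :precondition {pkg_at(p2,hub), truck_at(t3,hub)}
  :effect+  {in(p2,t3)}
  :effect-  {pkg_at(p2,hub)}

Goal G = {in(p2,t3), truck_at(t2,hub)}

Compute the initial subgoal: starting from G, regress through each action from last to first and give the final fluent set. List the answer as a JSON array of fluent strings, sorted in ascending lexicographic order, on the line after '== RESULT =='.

Regress step by step:
  through step 4 (load(p2,t3,hub)): drop {in(p2,t3)}, keep {truck_at(t2,hub)}, require {pkg_at(p2,hub), truck_at(t3,hub)}
    → {pkg_at(p2,hub), truck_at(t2,hub), truck_at(t3,hub)}
  through step 3 (drive(t3,whs1,hub)): drop {truck_at(t3,hub)}, keep {pkg_at(p2,hub), truck_at(t2,hub)}, require {truck_at(t3,whs1)}
    → {pkg_at(p2,hub), truck_at(t2,hub), truck_at(t3,whs1)}
  through step 2 (unload(p2,t2,hub)): drop {pkg_at(p2,hub)}, keep {truck_at(t2,hub), truck_at(t3,whs1)}, require {in(p2,t2), truck_at(t2,hub)}
    → {in(p2,t2), truck_at(t2,hub), truck_at(t3,whs1)}
  through step 1 (drive(t3,whs2,whs1)): drop {truck_at(t3,whs1)}, keep {in(p2,t2), truck_at(t2,hub)}, require {truck_at(t3,whs2)}
    → {in(p2,t2), truck_at(t2,hub), truck_at(t3,whs2)}

== RESULT ==
["in(p2,t2)", "truck_at(t2,hub)", "truck_at(t3,whs2)"]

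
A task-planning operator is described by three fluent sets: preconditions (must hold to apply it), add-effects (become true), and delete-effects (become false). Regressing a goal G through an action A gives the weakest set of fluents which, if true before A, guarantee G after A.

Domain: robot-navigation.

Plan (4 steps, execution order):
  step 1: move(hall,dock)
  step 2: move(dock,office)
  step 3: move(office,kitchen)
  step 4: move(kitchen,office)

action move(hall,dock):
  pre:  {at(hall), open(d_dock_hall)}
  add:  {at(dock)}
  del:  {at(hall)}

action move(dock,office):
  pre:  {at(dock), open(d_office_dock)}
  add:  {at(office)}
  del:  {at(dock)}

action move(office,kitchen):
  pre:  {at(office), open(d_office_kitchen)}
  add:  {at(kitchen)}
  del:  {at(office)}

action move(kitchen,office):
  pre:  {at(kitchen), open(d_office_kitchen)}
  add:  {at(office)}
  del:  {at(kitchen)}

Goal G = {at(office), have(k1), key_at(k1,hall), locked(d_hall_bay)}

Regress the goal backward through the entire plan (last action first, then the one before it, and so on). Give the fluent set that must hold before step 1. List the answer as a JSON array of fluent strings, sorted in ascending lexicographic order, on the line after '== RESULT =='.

Regress step by step:
  through step 4 (move(kitchen,office)): drop {at(office)}, keep {have(k1), key_at(k1,hall), locked(d_hall_bay)}, require {at(kitchen), open(d_office_kitchen)}
    → {at(kitchen), have(k1), key_at(k1,hall), locked(d_hall_bay), open(d_office_kitchen)}
  through step 3 (move(office,kitchen)): drop {at(kitchen)}, keep {have(k1), key_at(k1,hall), locked(d_hall_bay), open(d_office_kitchen)}, require {at(office), open(d_office_kitchen)}
    → {at(office), have(k1), key_at(k1,hall), locked(d_hall_bay), open(d_office_kitchen)}
  through step 2 (move(dock,office)): drop {at(office)}, keep {have(k1), key_at(k1,hall), locked(d_hall_bay), open(d_office_kitchen)}, require {at(dock), open(d_office_dock)}
    → {at(dock), have(k1), key_at(k1,hall), locked(d_hall_bay), open(d_office_dock), open(d_office_kitchen)}
  through step 1 (move(hall,dock)): drop {at(dock)}, keep {have(k1), key_at(k1,hall), locked(d_hall_bay), open(d_office_dock), open(d_office_kitchen)}, require {at(hall), open(d_dock_hall)}
    → {at(hall), have(k1), key_at(k1,hall), locked(d_hall_bay), open(d_dock_hall), open(d_office_dock), open(d_office_kitchen)}

== RESULT ==
["at(hall)", "have(k1)", "key_at(k1,hall)", "locked(d_hall_bay)", "open(d_dock_hall)", "open(d_office_dock)", "open(d_office_kitchen)"]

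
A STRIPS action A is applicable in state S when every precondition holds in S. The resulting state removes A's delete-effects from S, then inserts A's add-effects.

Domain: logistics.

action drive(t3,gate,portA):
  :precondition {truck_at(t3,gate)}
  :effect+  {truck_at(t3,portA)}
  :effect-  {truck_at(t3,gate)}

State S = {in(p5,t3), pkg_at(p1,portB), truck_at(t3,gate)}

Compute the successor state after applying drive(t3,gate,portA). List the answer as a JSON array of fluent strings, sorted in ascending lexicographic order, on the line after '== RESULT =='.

Progress:
  pre ⊆ S: {truck_at(t3,gate)} ⊆ S  — applicable
  S \ del = {in(p5,t3), pkg_at(p1,portB)}
  ∪ add   = {in(p5,t3), pkg_at(p1,portB), truck_at(t3,portA)}

== RESULT ==
["in(p5,t3)", "pkg_at(p1,portB)", "truck_at(t3,portA)"]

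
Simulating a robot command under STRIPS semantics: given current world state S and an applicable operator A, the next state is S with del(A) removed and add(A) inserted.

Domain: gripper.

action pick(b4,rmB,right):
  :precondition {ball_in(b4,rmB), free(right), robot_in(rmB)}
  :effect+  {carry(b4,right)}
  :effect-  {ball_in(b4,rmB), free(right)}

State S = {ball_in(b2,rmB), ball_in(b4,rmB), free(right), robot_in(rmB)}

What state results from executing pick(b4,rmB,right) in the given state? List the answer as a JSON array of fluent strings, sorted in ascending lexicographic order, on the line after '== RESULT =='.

Compute (S \ del) ∪ add:
  pre ⊆ S: {ball_in(b4,rmB), free(right), robot_in(rmB)} ⊆ S  — applicable
  S \ del = {ball_in(b2,rmB), robot_in(rmB)}
  ∪ add   = {ball_in(b2,rmB), carry(b4,right), robot_in(rmB)}

== RESULT ==
["ball_in(b2,rmB)", "carry(b4,right)", "robot_in(rmB)"]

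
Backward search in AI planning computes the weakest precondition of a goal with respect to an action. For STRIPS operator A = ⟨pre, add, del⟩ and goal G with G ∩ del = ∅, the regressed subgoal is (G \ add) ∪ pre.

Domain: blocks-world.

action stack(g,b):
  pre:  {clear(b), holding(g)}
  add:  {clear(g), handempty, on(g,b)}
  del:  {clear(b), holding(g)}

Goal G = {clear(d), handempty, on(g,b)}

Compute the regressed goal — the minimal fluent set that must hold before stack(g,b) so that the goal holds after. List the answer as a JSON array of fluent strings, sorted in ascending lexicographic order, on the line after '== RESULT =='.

Compute (G \ add) ∪ pre:
  G ∩ del = {}  (empty — regression defined)
  G \ add = {clear(d), handempty, on(g,b)} \ {clear(g), handempty, on(g,b)} = {clear(d)}
  ∪ pre   = {clear(d)} ∪ {clear(b), holding(g)}
          = {clear(b), clear(d), holding(g)}

== RESULT ==
["clear(b)", "clear(d)", "holding(g)"]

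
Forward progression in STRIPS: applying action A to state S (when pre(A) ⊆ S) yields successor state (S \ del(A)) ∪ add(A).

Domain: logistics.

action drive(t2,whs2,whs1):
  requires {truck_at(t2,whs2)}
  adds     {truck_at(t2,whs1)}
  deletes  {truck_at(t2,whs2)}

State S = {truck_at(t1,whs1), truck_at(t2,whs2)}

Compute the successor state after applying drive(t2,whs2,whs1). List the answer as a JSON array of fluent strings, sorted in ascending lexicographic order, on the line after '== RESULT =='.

Progress:
  pre ⊆ S: {truck_at(t2,whs2)} ⊆ S  — applicable
  S \ del = {truck_at(t1,whs1)}
  ∪ add   = {truck_at(t1,whs1), truck_at(t2,whs1)}

== RESULT ==
["truck_at(t1,whs1)", "truck_at(t2,whs1)"]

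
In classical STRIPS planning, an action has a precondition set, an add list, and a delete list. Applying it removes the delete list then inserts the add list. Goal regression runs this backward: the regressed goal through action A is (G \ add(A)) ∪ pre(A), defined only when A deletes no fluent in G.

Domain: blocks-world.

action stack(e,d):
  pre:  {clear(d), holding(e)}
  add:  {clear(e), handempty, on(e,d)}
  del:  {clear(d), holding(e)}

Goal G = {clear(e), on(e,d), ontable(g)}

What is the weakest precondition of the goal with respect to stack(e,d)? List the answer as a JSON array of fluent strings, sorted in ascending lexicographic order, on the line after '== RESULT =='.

Compute (G \ add) ∪ pre:
  G ∩ del = {}  (empty — regression defined)
  G \ add = {clear(e), on(e,d), ontable(g)} \ {clear(e), handempty, on(e,d)} = {ontable(g)}
  ∪ pre   = {ontable(g)} ∪ {clear(d), holding(e)}
          = {clear(d), holding(e), ontable(g)}

== RESULT ==
["clear(d)", "holding(e)", "ontable(g)"]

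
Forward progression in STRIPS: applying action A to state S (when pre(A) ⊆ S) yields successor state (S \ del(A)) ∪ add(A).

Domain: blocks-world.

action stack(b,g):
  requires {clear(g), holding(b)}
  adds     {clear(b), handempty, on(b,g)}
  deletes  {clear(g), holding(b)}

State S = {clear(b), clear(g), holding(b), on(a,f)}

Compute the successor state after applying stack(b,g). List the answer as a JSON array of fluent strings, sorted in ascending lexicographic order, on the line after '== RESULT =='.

Progress:
  pre ⊆ S: {clear(g), holding(b)} ⊆ S  — applicable
  S \ del = {clear(b), on(a,f)}
  ∪ add   = {clear(b), handempty, on(a,f), on(b,g)}

== RESULT ==
["clear(b)", "handempty", "on(a,f)", "on(b,g)"]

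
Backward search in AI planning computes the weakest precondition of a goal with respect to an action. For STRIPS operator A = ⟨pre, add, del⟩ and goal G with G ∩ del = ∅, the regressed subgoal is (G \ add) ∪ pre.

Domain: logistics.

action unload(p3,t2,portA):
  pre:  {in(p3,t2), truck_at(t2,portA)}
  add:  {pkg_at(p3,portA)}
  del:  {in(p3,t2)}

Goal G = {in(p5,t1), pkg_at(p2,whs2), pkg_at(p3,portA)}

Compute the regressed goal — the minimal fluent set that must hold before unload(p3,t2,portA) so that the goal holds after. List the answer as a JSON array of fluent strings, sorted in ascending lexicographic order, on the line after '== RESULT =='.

Compute (G \ add) ∪ pre:
  G ∩ del = {}  (empty — regression defined)
  G \ add = {in(p5,t1), pkg_at(p2,whs2), pkg_at(p3,portA)} \ {pkg_at(p3,portA)} = {in(p5,t1), pkg_at(p2,whs2)}
  ∪ pre   = {in(p5,t1), pkg_at(p2,whs2)} ∪ {in(p3,t2), truck_at(t2,portA)}
          = {in(p3,t2), in(p5,t1), pkg_at(p2,whs2), truck_at(t2,portA)}

== RESULT ==
["in(p3,t2)", "in(p5,t1)", "pkg_at(p2,whs2)", "truck_at(t2,portA)"]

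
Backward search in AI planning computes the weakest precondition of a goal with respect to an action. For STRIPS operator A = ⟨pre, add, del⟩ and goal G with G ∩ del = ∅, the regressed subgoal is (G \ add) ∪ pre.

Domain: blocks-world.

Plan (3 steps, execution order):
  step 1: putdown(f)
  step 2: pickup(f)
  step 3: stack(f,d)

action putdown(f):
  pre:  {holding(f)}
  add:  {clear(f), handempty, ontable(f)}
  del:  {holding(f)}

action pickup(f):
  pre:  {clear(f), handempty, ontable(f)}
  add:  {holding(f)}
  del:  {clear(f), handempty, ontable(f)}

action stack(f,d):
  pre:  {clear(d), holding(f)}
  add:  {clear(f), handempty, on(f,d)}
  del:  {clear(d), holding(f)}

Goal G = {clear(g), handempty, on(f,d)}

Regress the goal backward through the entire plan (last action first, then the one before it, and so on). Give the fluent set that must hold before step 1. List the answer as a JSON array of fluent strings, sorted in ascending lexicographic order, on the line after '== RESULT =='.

Work backward from the goal:
  through step 3 (stack(f,d)): drop {handempty, on(f,d)}, keep {clear(g)}, require {clear(d), holding(f)}
    → {clear(d), clear(g), holding(f)}
  through step 2 (pickup(f)): drop {holding(f)}, keep {clear(d), clear(g)}, require {clear(f), handempty, ontable(f)}
    → {clear(d), clear(f), clear(g), handempty, ontable(f)}
  through step 1 (putdown(f)): drop {clear(f), handempty, ontable(f)}, keep {clear(d), clear(g)}, require {holding(f)}
    → {clear(d), clear(g), holding(f)}

== RESULT ==
["clear(d)", "clear(g)", "holding(f)"]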